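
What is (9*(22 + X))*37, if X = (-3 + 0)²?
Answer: 10323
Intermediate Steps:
X = 9 (X = (-3)² = 9)
(9*(22 + X))*37 = (9*(22 + 9))*37 = (9*31)*37 = 279*37 = 10323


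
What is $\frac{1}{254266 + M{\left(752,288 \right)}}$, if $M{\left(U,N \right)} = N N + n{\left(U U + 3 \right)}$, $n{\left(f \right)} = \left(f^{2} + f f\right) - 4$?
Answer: $\frac{1}{639596671304} \approx 1.5635 \cdot 10^{-12}$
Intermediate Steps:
$n{\left(f \right)} = -4 + 2 f^{2}$ ($n{\left(f \right)} = \left(f^{2} + f^{2}\right) - 4 = 2 f^{2} - 4 = -4 + 2 f^{2}$)
$M{\left(U,N \right)} = -4 + N^{2} + 2 \left(3 + U^{2}\right)^{2}$ ($M{\left(U,N \right)} = N N + \left(-4 + 2 \left(U U + 3\right)^{2}\right) = N^{2} + \left(-4 + 2 \left(U^{2} + 3\right)^{2}\right) = N^{2} + \left(-4 + 2 \left(3 + U^{2}\right)^{2}\right) = -4 + N^{2} + 2 \left(3 + U^{2}\right)^{2}$)
$\frac{1}{254266 + M{\left(752,288 \right)}} = \frac{1}{254266 + \left(-4 + 288^{2} + 2 \left(3 + 752^{2}\right)^{2}\right)} = \frac{1}{254266 + \left(-4 + 82944 + 2 \left(3 + 565504\right)^{2}\right)} = \frac{1}{254266 + \left(-4 + 82944 + 2 \cdot 565507^{2}\right)} = \frac{1}{254266 + \left(-4 + 82944 + 2 \cdot 319798167049\right)} = \frac{1}{254266 + \left(-4 + 82944 + 639596334098\right)} = \frac{1}{254266 + 639596417038} = \frac{1}{639596671304}$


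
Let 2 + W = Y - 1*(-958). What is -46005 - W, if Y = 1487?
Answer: -48448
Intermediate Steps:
W = 2443 (W = -2 + (1487 - 1*(-958)) = -2 + (1487 + 958) = -2 + 2445 = 2443)
-46005 - W = -46005 - 1*2443 = -46005 - 2443 = -48448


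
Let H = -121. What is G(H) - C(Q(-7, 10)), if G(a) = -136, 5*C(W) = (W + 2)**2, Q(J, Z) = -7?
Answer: -141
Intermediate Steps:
C(W) = (2 + W)**2/5 (C(W) = (W + 2)**2/5 = (2 + W)**2/5)
G(H) - C(Q(-7, 10)) = -136 - (2 - 7)**2/5 = -136 - (-5)**2/5 = -136 - 25/5 = -136 - 1*5 = -136 - 5 = -141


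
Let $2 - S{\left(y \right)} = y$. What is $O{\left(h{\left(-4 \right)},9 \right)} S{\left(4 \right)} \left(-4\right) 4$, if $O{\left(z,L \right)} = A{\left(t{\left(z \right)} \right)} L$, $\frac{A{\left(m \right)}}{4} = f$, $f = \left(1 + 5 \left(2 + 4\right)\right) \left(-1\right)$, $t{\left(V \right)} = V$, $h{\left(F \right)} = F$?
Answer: $-35712$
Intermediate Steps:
$S{\left(y \right)} = 2 - y$
$f = -31$ ($f = \left(1 + 5 \cdot 6\right) \left(-1\right) = \left(1 + 30\right) \left(-1\right) = 31 \left(-1\right) = -31$)
$A{\left(m \right)} = -124$ ($A{\left(m \right)} = 4 \left(-31\right) = -124$)
$O{\left(z,L \right)} = - 124 L$
$O{\left(h{\left(-4 \right)},9 \right)} S{\left(4 \right)} \left(-4\right) 4 = \left(-124\right) 9 \left(2 - 4\right) \left(-4\right) 4 = - 1116 \left(2 - 4\right) \left(-4\right) 4 = - 1116 \left(-2\right) \left(-4\right) 4 = - 1116 \cdot 8 \cdot 4 = \left(-1116\right) 32 = -35712$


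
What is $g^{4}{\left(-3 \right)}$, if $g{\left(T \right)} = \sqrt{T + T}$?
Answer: $36$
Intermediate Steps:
$g{\left(T \right)} = \sqrt{2} \sqrt{T}$ ($g{\left(T \right)} = \sqrt{2 T} = \sqrt{2} \sqrt{T}$)
$g^{4}{\left(-3 \right)} = \left(\sqrt{2} \sqrt{-3}\right)^{4} = \left(\sqrt{2} i \sqrt{3}\right)^{4} = \left(i \sqrt{6}\right)^{4} = 36$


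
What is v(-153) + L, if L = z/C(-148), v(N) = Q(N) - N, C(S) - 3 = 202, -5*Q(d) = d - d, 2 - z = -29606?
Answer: 60973/205 ≈ 297.43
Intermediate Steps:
z = 29608 (z = 2 - 1*(-29606) = 2 + 29606 = 29608)
Q(d) = 0 (Q(d) = -(d - d)/5 = -⅕*0 = 0)
C(S) = 205 (C(S) = 3 + 202 = 205)
v(N) = -N (v(N) = 0 - N = -N)
L = 29608/205 ≈ 144.43
v(-153) + L = -1*(-153) + 29608/205 = 153 + 29608/205 = 60973/205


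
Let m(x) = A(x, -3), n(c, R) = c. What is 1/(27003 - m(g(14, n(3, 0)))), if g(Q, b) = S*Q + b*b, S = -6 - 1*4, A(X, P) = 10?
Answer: 1/26993 ≈ 3.7047e-5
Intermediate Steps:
S = -10 (S = -6 - 4 = -10)
g(Q, b) = b² - 10*Q (g(Q, b) = -10*Q + b*b = -10*Q + b² = b² - 10*Q)
m(x) = 10
1/(27003 - m(g(14, n(3, 0)))) = 1/(27003 - 1*10) = 1/(27003 - 10) = 1/26993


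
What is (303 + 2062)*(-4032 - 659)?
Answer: -11094215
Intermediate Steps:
(303 + 2062)*(-4032 - 659) = 2365*(-4691) = -11094215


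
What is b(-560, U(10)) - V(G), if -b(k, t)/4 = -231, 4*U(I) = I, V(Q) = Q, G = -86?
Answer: 1010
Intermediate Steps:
U(I) = I/4
b(k, t) = 924 (b(k, t) = -4*(-231) = 924)
b(-560, U(10)) - V(G) = 924 - 1*(-86) = 924 + 86 = 1010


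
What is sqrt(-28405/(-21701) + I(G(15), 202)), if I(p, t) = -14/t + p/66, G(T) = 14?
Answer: sqrt(7594846583522253)/72329433 ≈ 1.2049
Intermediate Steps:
I(p, t) = -14/t + p/66 (I(p, t) = -14/t + p*(1/66) = -14/t + p/66)
sqrt(-28405/(-21701) + I(G(15), 202)) = sqrt(-28405/(-21701) + (-14/202 + (1/66)*14)) = sqrt(-28405*(-1/21701) + (-14*1/202 + 7/33)) = sqrt(28405/21701 + (-7/101 + 7/33)) = sqrt(28405/21701 + 476/3333) = sqrt(105003541/72329433) = sqrt(7594846583522253)/72329433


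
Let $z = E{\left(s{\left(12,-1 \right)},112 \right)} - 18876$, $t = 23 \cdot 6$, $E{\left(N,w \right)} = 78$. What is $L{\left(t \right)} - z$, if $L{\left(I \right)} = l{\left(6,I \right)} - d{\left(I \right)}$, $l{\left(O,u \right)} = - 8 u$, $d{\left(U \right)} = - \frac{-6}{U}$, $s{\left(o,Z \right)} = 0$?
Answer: $\frac{406961}{23} \approx 17694.0$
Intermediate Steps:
$d{\left(U \right)} = \frac{6}{U}$
$t = 138$
$L{\left(I \right)} = - 8 I - \frac{6}{I}$
$z = -18798$ ($z = 78 - 18876 = -18798$)
$L{\left(t \right)} - z = \left(\left(-8\right) 138 - \frac{6}{138}\right) - -18798 = \left(-1104 - \frac{1}{23}\right) + 18798 = - \frac{25393}{23} + 18798 = \frac{406961}{23}$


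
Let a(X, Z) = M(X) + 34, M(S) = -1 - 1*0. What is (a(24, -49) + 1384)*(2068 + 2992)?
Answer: 7170020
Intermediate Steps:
M(S) = -1 (M(S) = -1 + 0 = -1)
a(X, Z) = 33 (a(X, Z) = -1 + 34 = 33)
(a(24, -49) + 1384)*(2068 + 2992) = (33 + 1384)*(2068 + 2992) = 1417*5060 = 7170020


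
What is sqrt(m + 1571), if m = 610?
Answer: sqrt(2181) ≈ 46.701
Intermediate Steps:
sqrt(m + 1571) = sqrt(610 + 1571) = sqrt(2181)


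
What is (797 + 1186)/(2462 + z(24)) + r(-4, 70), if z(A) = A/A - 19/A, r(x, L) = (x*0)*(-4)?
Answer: 47592/59093 ≈ 0.80537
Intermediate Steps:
r(x, L) = 0 (r(x, L) = 0*(-4) = 0)
z(A) = 1 - 19/A
(797 + 1186)/(2462 + z(24)) + r(-4, 70) = (797 + 1186)/(2462 + (-19 + 24)/24) + 0 = 1983/(2462 + (1/24)*5) + 0 = 1983/(2462 + 5/24) + 0 = 1983/(59093/24) + 0 = 1983*(24/59093) + 0 = 47592/59093 + 0 = 47592/59093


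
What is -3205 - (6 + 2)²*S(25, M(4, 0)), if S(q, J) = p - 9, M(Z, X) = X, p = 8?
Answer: -3141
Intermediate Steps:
S(q, J) = -1 (S(q, J) = 8 - 9 = -1)
-3205 - (6 + 2)²*S(25, M(4, 0)) = -3205 - (6 + 2)²*(-1) = -3205 - 8²*(-1) = -3205 - 64*(-1) = -3205 - 1*(-64) = -3205 + 64 = -3141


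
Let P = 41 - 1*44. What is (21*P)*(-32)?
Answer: 2016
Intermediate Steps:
P = -3 (P = 41 - 44 = -3)
(21*P)*(-32) = (21*(-3))*(-32) = -63*(-32) = 2016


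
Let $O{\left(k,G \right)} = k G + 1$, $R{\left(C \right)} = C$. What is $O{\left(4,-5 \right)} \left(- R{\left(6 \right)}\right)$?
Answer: $114$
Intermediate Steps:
$O{\left(k,G \right)} = 1 + G k$ ($O{\left(k,G \right)} = G k + 1 = 1 + G k$)
$O{\left(4,-5 \right)} \left(- R{\left(6 \right)}\right) = \left(1 - 20\right) \left(\left(-1\right) 6\right) = \left(1 - 20\right) \left(-6\right) = \left(-19\right) \left(-6\right) = 114$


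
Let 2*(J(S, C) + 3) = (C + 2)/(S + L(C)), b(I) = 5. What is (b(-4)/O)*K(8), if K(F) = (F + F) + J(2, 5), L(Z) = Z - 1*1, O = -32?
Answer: -815/384 ≈ -2.1224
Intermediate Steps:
L(Z) = -1 + Z (L(Z) = Z - 1 = -1 + Z)
J(S, C) = -3 + (2 + C)/(2*(-1 + C + S)) (J(S, C) = -3 + ((C + 2)/(S + (-1 + C)))/2 = -3 + ((2 + C)/(-1 + C + S))/2 = -3 + (2 + C)/(2*(-1 + C + S)))
K(F) = -29/12 + 2*F (K(F) = (F + F) + (4 - 3*2 - 5/2*5)/(-1 + 5 + 2) = 2*F + (4 - 6 - 25/2)/6 = 2*F + (⅙)*(-29/2) = 2*F - 29/12 = -29/12 + 2*F)
(b(-4)/O)*K(8) = (5/(-32))*(-29/12 + 2*8) = (5*(-1/32))*(-29/12 + 16) = -5/32*163/12 = -815/384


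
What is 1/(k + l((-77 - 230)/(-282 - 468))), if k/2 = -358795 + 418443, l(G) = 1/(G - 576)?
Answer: 431693/51499247378 ≈ 8.3825e-6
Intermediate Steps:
l(G) = 1/(-576 + G)
k = 119296 (k = 2*(-358795 + 418443) = 2*59648 = 119296)
1/(k + l((-77 - 230)/(-282 - 468))) = 1/(119296 + 1/(-576 + (-77 - 230)/(-282 - 468))) = 1/(119296 + 1/(-576 - 307/(-750))) = 1/(119296 + 1/(-576 - 307*(-1/750))) = 1/(119296 + 1/(-576 + 307/750)) = 1/(119296 + 1/(-431693/750)) = 1/(119296 - 750/431693) = 1/(51499247378/431693) = 431693/51499247378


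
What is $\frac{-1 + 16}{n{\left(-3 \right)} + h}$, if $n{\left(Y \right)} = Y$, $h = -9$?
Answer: $- \frac{5}{4} \approx -1.25$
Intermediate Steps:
$\frac{-1 + 16}{n{\left(-3 \right)} + h} = \frac{-1 + 16}{-3 - 9} = \frac{1}{-12} \cdot 15 = \left(- \frac{1}{12}\right) 15 = - \frac{5}{4}$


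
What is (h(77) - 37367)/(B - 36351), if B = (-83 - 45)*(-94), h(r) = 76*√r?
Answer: 37367/24319 - 76*√77/24319 ≈ 1.5091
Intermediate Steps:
B = 12032 (B = -128*(-94) = 12032)
(h(77) - 37367)/(B - 36351) = (76*√77 - 37367)/(12032 - 36351) = (-37367 + 76*√77)/(-24319) = (-37367 + 76*√77)*(-1/24319) = 37367/24319 - 76*√77/24319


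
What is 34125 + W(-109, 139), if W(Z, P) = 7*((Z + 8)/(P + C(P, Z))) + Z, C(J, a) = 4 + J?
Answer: 9591805/282 ≈ 34014.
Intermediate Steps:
W(Z, P) = Z + 7*(8 + Z)/(4 + 2*P) (W(Z, P) = 7*((Z + 8)/(P + (4 + P))) + Z = 7*((8 + Z)/(4 + 2*P)) + Z = 7*(8 + Z)/(4 + 2*P) + Z = Z + 7*(8 + Z)/(4 + 2*P))
34125 + W(-109, 139) = 34125 + (28 + (11/2)*(-109) + 139*(-109))/(2 + 139) = 34125 + (28 - 1199/2 - 15151)/141 = 34125 + (1/141)*(-31445/2) = 34125 - 31445/282 = 9591805/282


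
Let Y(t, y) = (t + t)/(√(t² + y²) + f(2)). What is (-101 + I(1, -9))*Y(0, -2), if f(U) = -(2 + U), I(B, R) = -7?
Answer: 0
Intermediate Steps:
f(U) = -2 - U
Y(t, y) = 2*t/(-4 + √(t² + y²)) (Y(t, y) = (t + t)/(√(t² + y²) + (-2 - 1*2)) = (2*t)/(√(t² + y²) + (-2 - 2)) = (2*t)/(√(t² + y²) - 4) = (2*t)/(-4 + √(t² + y²)) = 2*t/(-4 + √(t² + y²)))
(-101 + I(1, -9))*Y(0, -2) = (-101 - 7)*(2*0/(-4 + √(0² + (-2)²))) = -216*0/(-4 + √(0 + 4)) = -216*0/(-4 + √4) = -216*0/(-4 + 2) = -216*0/(-2) = -216*0*(-1)/2 = -108*0 = 0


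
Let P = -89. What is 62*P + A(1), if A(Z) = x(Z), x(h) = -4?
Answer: -5522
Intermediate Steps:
A(Z) = -4
62*P + A(1) = 62*(-89) - 4 = -5518 - 4 = -5522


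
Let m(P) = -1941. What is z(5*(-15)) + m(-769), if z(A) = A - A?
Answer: -1941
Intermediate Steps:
z(A) = 0
z(5*(-15)) + m(-769) = 0 - 1941 = -1941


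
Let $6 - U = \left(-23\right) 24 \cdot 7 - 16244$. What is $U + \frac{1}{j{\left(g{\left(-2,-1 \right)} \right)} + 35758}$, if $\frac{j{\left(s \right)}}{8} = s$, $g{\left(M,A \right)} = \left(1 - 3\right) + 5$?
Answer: $\frac{719719149}{35782} \approx 20114.0$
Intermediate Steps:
$g{\left(M,A \right)} = 3$ ($g{\left(M,A \right)} = -2 + 5 = 3$)
$j{\left(s \right)} = 8 s$
$U = 20114$ ($U = 6 - \left(\left(-23\right) 24 \cdot 7 - 16244\right) = 6 - \left(\left(-552\right) 7 - 16244\right) = 6 - \left(-3864 - 16244\right) = 6 - -20108 = 6 + 20108 = 20114$)
$U + \frac{1}{j{\left(g{\left(-2,-1 \right)} \right)} + 35758} = 20114 + \frac{1}{8 \cdot 3 + 35758} = 20114 + \frac{1}{24 + 35758} = 20114 + \frac{1}{35782} = \frac{719719149}{35782}$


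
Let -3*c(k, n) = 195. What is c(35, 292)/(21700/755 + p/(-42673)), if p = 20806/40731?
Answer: -17059588546845/7543411457714 ≈ -2.2615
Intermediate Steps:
p = 20806/40731 (p = 20806*(1/40731) = 20806/40731 ≈ 0.51081)
c(k, n) = -65 (c(k, n) = -⅓*195 = -65)
c(35, 292)/(21700/755 + p/(-42673)) = -65/(21700/755 + (20806/40731)/(-42673)) = -65/(21700*(1/755) + (20806/40731)*(-1/42673)) = -65/(4340/151 - 20806/1738113963) = -65/7543411457714/262455208413 = -65*262455208413/7543411457714 = -17059588546845/7543411457714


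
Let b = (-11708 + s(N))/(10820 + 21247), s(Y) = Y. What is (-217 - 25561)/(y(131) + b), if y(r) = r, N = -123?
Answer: -413311563/2094473 ≈ -197.33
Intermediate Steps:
b = -11831/32067 (b = (-11708 - 123)/(10820 + 21247) = -11831/32067 ≈ -0.36895)
(-217 - 25561)/(y(131) + b) = (-217 - 25561)/(131 - 11831/32067) = -25778/4188946/32067 = -25778*32067/4188946 = -413311563/2094473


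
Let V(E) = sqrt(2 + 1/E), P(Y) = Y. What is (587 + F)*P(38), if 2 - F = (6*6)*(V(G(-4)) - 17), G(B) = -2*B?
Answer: 45638 - 342*sqrt(34) ≈ 43644.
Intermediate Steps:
V(E) = sqrt(2 + 1/E)
F = 614 - 9*sqrt(34) (F = 2 - 6*6*(sqrt(2 + 1/(-2*(-4))) - 17) = 2 - 36*(sqrt(2 + 1/8) - 17) = 2 - 36*(sqrt(17/8) - 17) = 2 - 36*(sqrt(34)/4 - 17) = 2 - 36*(-17 + sqrt(34)/4) = 2 - (-612 + 9*sqrt(34)) = 2 + (612 - 9*sqrt(34)) = 614 - 9*sqrt(34) ≈ 561.52)
(587 + F)*P(38) = (587 + (614 - 9*sqrt(34)))*38 = (1201 - 9*sqrt(34))*38 = 45638 - 342*sqrt(34)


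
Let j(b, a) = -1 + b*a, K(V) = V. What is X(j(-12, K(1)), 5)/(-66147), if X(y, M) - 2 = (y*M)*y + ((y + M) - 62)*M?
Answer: -497/66147 ≈ -0.0075136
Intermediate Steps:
j(b, a) = -1 + a*b
X(y, M) = 2 + M*y² + M*(-62 + M + y) (X(y, M) = 2 + ((y*M)*y + ((y + M) - 62)*M) = 2 + ((M*y)*y + ((M + y) - 62)*M) = 2 + (M*y² + (-62 + M + y)*M) = 2 + (M*y² + M*(-62 + M + y)) = 2 + M*y² + M*(-62 + M + y))
X(j(-12, K(1)), 5)/(-66147) = (2 + 5² - 62*5 + 5*(-1 + 1*(-12)) + 5*(-1 + 1*(-12))²)/(-66147) = (2 + 25 - 310 + 5*(-1 - 12) + 5*(-1 - 12)²)*(-1/66147) = (2 + 25 - 310 + 5*(-13) + 5*(-13)²)*(-1/66147) = (2 + 25 - 310 - 65 + 5*169)*(-1/66147) = (2 + 25 - 310 - 65 + 845)*(-1/66147) = 497*(-1/66147) = -497/66147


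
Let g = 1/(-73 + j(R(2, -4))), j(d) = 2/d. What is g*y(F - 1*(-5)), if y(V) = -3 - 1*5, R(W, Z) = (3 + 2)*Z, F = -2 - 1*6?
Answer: 80/731 ≈ 0.10944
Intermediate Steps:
F = -8 (F = -2 - 6 = -8)
R(W, Z) = 5*Z
y(V) = -8 (y(V) = -3 - 5 = -8)
g = -10/731 (g = 1/(-73 + 2/((5*(-4)))) = 1/(-73 + 2/(-20)) = 1/(-73 + 2*(-1/20)) = 1/(-73 - 1/10) = 1/(-731/10) = -10/731 ≈ -0.013680)
g*y(F - 1*(-5)) = -10/731*(-8) = 80/731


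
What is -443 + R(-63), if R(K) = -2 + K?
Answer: -508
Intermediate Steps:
-443 + R(-63) = -443 + (-2 - 63) = -443 - 65 = -508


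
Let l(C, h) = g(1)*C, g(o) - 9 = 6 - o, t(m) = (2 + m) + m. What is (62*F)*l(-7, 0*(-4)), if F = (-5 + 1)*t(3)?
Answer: 194432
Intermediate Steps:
t(m) = 2 + 2*m
g(o) = 15 - o (g(o) = 9 + (6 - o) = 15 - o)
l(C, h) = 14*C (l(C, h) = (15 - 1*1)*C = (15 - 1)*C = 14*C)
F = -32 (F = (-5 + 1)*(2 + 2*3) = -4*(2 + 6) = -4*8 = -32)
(62*F)*l(-7, 0*(-4)) = (62*(-32))*(14*(-7)) = -1984*(-98) = 194432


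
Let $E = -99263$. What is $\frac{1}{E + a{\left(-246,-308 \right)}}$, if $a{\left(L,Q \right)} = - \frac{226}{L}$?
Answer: $- \frac{123}{12209236} \approx -1.0074 \cdot 10^{-5}$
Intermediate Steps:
$\frac{1}{E + a{\left(-246,-308 \right)}} = \frac{1}{-99263 - \frac{226}{-246}} = \frac{1}{-99263 - - \frac{113}{123}} = \frac{1}{-99263 + \frac{113}{123}} = \frac{1}{- \frac{12209236}{123}} = - \frac{123}{12209236}$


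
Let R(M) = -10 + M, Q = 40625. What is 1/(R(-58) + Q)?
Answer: 1/40557 ≈ 2.4657e-5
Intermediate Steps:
1/(R(-58) + Q) = 1/((-10 - 58) + 40625) = 1/(-68 + 40625) = 1/40557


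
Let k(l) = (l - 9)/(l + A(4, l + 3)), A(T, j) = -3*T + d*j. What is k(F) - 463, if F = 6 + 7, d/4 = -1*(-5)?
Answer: -148619/321 ≈ -462.99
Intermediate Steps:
d = 20 (d = 4*(-1*(-5)) = 4*5 = 20)
F = 13
A(T, j) = -3*T + 20*j
k(l) = (-9 + l)/(48 + 21*l) (k(l) = (l - 9)/(l + (-3*4 + 20*(l + 3))) = (-9 + l)/(l + (-12 + 20*(3 + l))) = (-9 + l)/(l + (-12 + (60 + 20*l))) = (-9 + l)/(l + (48 + 20*l)) = (-9 + l)/(48 + 21*l))
k(F) - 463 = (-9 + 13)/(3*(16 + 7*13)) - 463 = (⅓)*4/(16 + 91) - 463 = (⅓)*4/107 - 463 = (⅓)*(1/107)*4 - 463 = 4/321 - 463 = -148619/321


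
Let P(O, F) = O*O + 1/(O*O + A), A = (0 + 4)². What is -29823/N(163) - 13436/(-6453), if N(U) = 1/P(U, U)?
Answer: -135932988983799194/171553005 ≈ -7.9237e+8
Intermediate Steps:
A = 16 (A = 4² = 16)
P(O, F) = O² + 1/(16 + O²) (P(O, F) = O*O + 1/(O*O + 16) = O² + 1/(O² + 16) = O² + 1/(16 + O²))
N(U) = (16 + U²)/(1 + U⁴ + 16*U²) (N(U) = 1/((1 + U⁴ + 16*U²)/(16 + U²)) = (16 + U²)/(1 + U⁴ + 16*U²))
-29823/N(163) - 13436/(-6453) = -29823*(1 + 163⁴ + 16*163²)/(16 + 163²) - 13436/(-6453) = -29823*(1 + 705911761 + 16*26569)/(16 + 26569) - 13436*(-1/6453) = -29823/(26585/(1 + 705911761 + 425104)) + 13436/6453 = -29823/(26585/706336866) + 13436/6453 = -29823/((1/706336866)*26585) + 13436/6453 = -29823/26585/706336866 + 13436/6453 = -29823*706336866/26585 + 13436/6453 = -21065084354718/26585 + 13436/6453 = -135932988983799194/171553005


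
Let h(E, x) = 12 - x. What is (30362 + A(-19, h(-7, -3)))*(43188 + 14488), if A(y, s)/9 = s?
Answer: 1758944972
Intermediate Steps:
A(y, s) = 9*s
(30362 + A(-19, h(-7, -3)))*(43188 + 14488) = (30362 + 9*(12 - 1*(-3)))*(43188 + 14488) = (30362 + 9*(12 + 3))*57676 = (30362 + 9*15)*57676 = (30362 + 135)*57676 = 30497*57676 = 1758944972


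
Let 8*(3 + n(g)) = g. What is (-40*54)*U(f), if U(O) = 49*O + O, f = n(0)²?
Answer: -972000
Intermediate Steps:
n(g) = -3 + g/8
f = 9 (f = (-3 + (⅛)*0)² = (-3 + 0)² = (-3)² = 9)
U(O) = 50*O
(-40*54)*U(f) = (-40*54)*(50*9) = -2160*450 = -972000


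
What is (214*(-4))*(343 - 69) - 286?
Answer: -234830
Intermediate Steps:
(214*(-4))*(343 - 69) - 286 = -856*274 - 286 = -234544 - 286 = -234830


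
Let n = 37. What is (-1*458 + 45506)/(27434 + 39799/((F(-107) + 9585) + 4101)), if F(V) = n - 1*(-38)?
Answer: 619905528/377559073 ≈ 1.6419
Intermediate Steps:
F(V) = 75 (F(V) = 37 - 1*(-38) = 37 + 38 = 75)
(-1*458 + 45506)/(27434 + 39799/((F(-107) + 9585) + 4101)) = (-1*458 + 45506)/(27434 + 39799/((75 + 9585) + 4101)) = (-458 + 45506)/(27434 + 39799/(9660 + 4101)) = 45048/(27434 + 39799/13761) = 45048/(377559073/13761) = 45048*(13761/377559073) = 619905528/377559073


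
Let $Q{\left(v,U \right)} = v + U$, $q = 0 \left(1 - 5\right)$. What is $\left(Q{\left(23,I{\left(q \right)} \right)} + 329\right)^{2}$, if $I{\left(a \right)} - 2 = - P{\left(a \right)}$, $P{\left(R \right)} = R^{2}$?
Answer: $125316$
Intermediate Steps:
$q = 0$ ($q = 0 \left(-4\right) = 0$)
$I{\left(a \right)} = 2 - a^{2}$
$Q{\left(v,U \right)} = U + v$
$\left(Q{\left(23,I{\left(q \right)} \right)} + 329\right)^{2} = \left(\left(\left(2 - 0^{2}\right) + 23\right) + 329\right)^{2} = \left(\left(\left(2 - 0\right) + 23\right) + 329\right)^{2} = \left(\left(\left(2 + 0\right) + 23\right) + 329\right)^{2} = \left(\left(2 + 23\right) + 329\right)^{2} = \left(25 + 329\right)^{2} = 354^{2} = 125316$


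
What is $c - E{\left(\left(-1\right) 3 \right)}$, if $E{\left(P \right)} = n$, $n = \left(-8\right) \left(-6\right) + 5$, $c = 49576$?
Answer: $49523$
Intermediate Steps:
$n = 53$ ($n = 48 + 5 = 53$)
$E{\left(P \right)} = 53$
$c - E{\left(\left(-1\right) 3 \right)} = 49576 - 53 = 49523$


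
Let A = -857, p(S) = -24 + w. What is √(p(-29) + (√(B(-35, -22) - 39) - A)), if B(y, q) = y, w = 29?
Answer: √(862 + I*√74) ≈ 29.36 + 0.1465*I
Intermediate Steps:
p(S) = 5 (p(S) = -24 + 29 = 5)
√(p(-29) + (√(B(-35, -22) - 39) - A)) = √(5 + (√(-35 - 39) - 1*(-857))) = √(5 + (√(-74) + 857)) = √(5 + (I*√74 + 857)) = √(5 + (857 + I*√74)) = √(862 + I*√74)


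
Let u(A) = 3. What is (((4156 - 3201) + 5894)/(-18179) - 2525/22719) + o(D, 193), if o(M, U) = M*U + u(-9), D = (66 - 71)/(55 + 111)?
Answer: -226324794763/68559444366 ≈ -3.3011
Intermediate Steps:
D = -5/166 ≈ -0.030120
o(M, U) = 3 + M*U (o(M, U) = M*U + 3 = 3 + M*U)
(((4156 - 3201) + 5894)/(-18179) - 2525/22719) + o(D, 193) = (((4156 - 3201) + 5894)/(-18179) - 2525/22719) + (3 - 5/166*193) = ((955 + 5894)*(-1/18179) - 2525*1/22719) + (3 - 965/166) = (6849*(-1/18179) - 2525/22719) - 467/166 = (-6849/18179 - 2525/22719) - 467/166 = -201504406/413008701 - 467/166 = -226324794763/68559444366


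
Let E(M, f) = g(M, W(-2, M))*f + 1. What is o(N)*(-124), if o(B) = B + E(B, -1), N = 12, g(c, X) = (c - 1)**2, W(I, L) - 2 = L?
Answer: 13392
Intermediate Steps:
W(I, L) = 2 + L
g(c, X) = (-1 + c)**2
E(M, f) = 1 + f*(-1 + M)**2 (E(M, f) = (-1 + M)**2*f + 1 = f*(-1 + M)**2 + 1 = 1 + f*(-1 + M)**2)
o(B) = 1 + B - (-1 + B)**2 (o(B) = B + (1 - (-1 + B)**2) = 1 + B - (-1 + B)**2)
o(N)*(-124) = (12*(3 - 1*12))*(-124) = (12*(3 - 12))*(-124) = (12*(-9))*(-124) = -108*(-124) = 13392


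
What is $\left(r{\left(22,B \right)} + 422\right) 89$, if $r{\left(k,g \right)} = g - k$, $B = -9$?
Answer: $34799$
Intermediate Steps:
$\left(r{\left(22,B \right)} + 422\right) 89 = \left(\left(-9 - 22\right) + 422\right) 89 = \left(-31 + 422\right) 89 = 391 \cdot 89 = 34799$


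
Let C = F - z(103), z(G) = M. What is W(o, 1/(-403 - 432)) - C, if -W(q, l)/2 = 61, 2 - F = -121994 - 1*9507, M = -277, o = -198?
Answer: -131902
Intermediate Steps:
z(G) = -277
F = 131503 (F = 2 - (-121994 - 1*9507) = 2 - (-121994 - 9507) = 2 - 1*(-131501) = 2 + 131501 = 131503)
W(q, l) = -122 (W(q, l) = -2*61 = -122)
C = 131780 (C = 131503 - 1*(-277) = 131503 + 277 = 131780)
W(o, 1/(-403 - 432)) - C = -122 - 1*131780 = -122 - 131780 = -131902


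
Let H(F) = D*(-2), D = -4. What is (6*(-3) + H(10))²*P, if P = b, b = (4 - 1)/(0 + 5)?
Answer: 60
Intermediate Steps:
H(F) = 8 (H(F) = -4*(-2) = 8)
b = ⅗ (b = 3/5 = 3*(⅕) = ⅗ ≈ 0.60000)
P = ⅗ ≈ 0.60000
(6*(-3) + H(10))²*P = (6*(-3) + 8)²*(⅗) = (-18 + 8)²*(⅗) = (-10)²*(⅗) = 100*(⅗) = 60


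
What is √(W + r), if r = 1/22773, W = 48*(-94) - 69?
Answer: 2*I*√593937557394/22773 ≈ 67.683*I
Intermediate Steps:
W = -4581 (W = -4512 - 69 = -4581)
r = 1/22773 ≈ 4.3912e-5
√(W + r) = √(-4581 + 1/22773) = √(-104323112/22773) = 2*I*√593937557394/22773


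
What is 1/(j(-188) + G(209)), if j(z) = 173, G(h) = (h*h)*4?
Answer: 1/174897 ≈ 5.7177e-6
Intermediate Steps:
G(h) = 4*h² (G(h) = h²*4 = 4*h²)
1/(j(-188) + G(209)) = 1/(173 + 4*209²) = 1/(173 + 4*43681) = 1/(173 + 174724) = 1/174897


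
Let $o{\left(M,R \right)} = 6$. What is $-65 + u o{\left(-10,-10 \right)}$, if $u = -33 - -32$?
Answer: $-71$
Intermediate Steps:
$u = -1$ ($u = -33 + 32 = -1$)
$-65 + u o{\left(-10,-10 \right)} = -65 - 6 = -71$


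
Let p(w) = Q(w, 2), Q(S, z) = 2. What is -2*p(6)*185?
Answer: -740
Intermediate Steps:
p(w) = 2
-2*p(6)*185 = -2*2*185 = -4*185 = -740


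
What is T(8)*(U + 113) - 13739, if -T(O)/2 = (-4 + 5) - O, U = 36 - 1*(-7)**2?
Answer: -12339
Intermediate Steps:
U = -13 (U = 36 - 1*49 = 36 - 49 = -13)
T(O) = -2 + 2*O (T(O) = -2*((-4 + 5) - O) = -2*(1 - O) = -2 + 2*O)
T(8)*(U + 113) - 13739 = (-2 + 2*8)*(-13 + 113) - 13739 = (-2 + 16)*100 - 13739 = 14*100 - 13739 = 1400 - 13739 = -12339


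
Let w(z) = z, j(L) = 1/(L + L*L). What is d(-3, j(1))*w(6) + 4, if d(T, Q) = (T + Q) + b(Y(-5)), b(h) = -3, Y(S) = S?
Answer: -29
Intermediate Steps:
j(L) = 1/(L + L²)
d(T, Q) = -3 + Q + T (d(T, Q) = (T + Q) - 3 = (Q + T) - 3 = -3 + Q + T)
d(-3, j(1))*w(6) + 4 = (-3 + 1/(1*(1 + 1)) - 3)*6 + 4 = (-3 + 1/2 - 3)*6 + 4 = (-3 + 1*(½) - 3)*6 + 4 = (-3 + ½ - 3)*6 + 4 = -11/2*6 + 4 = -33 + 4 = -29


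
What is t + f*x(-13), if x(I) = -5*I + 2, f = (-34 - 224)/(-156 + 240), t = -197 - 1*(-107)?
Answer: -4141/14 ≈ -295.79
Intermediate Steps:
t = -90 (t = -197 + 107 = -90)
f = -43/14 (f = -258/84 = -258*1/84 = -43/14 ≈ -3.0714)
x(I) = 2 - 5*I
t + f*x(-13) = -90 - 43*(2 - 5*(-13))/14 = -90 - 43*(2 + 65)/14 = -90 - 43/14*67 = -90 - 2881/14 = -4141/14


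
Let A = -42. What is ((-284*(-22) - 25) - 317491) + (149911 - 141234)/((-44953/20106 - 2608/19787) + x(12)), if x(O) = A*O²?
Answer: -749245028886799314/2407062649715 ≈ -3.1127e+5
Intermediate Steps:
x(O) = -42*O²
((-284*(-22) - 25) - 317491) + (149911 - 141234)/((-44953/20106 - 2608/19787) + x(12)) = ((-284*(-22) - 25) - 317491) + (149911 - 141234)/((-44953/20106 - 2608/19787) - 42*12²) = ((6248 - 25) - 317491) + 8677/((-44953*1/20106 - 2608*1/19787) - 42*144) = (6223 - 317491) + 8677/((-44953/20106 - 2608/19787) - 6048) = -311268 + 8677/(-941921459/397837422 - 6048) = -311268 + 8677/(-2407062649715/397837422) = -311268 + 8677*(-397837422/2407062649715) = -311268 - 3452035310694/2407062649715 = -749245028886799314/2407062649715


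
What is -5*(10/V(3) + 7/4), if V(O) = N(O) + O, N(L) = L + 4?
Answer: -55/4 ≈ -13.750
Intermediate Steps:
N(L) = 4 + L
V(O) = 4 + 2*O (V(O) = (4 + O) + O = 4 + 2*O)
-5*(10/V(3) + 7/4) = -5*(10/(4 + 2*3) + 7/4) = -5*(10/(4 + 6) + 7*(¼)) = -5*(10/10 + 7/4) = -5*(10*(⅒) + 7/4) = -5*(1 + 7/4) = -5*11/4 = -55/4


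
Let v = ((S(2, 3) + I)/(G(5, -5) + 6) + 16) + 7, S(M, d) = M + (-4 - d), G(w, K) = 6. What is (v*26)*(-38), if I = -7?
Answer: -21736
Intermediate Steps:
S(M, d) = -4 + M - d
v = 22 (v = (((-4 + 2 - 1*3) - 7)/(6 + 6) + 16) + 7 = (((-4 + 2 - 3) - 7)/12 + 16) + 7 = ((-5 - 7)*(1/12) + 16) + 7 = (-12*1/12 + 16) + 7 = (-1 + 16) + 7 = 15 + 7 = 22)
(v*26)*(-38) = (22*26)*(-38) = 572*(-38) = -21736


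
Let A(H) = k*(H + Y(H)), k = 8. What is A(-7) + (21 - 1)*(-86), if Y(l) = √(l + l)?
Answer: -1776 + 8*I*√14 ≈ -1776.0 + 29.933*I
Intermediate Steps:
Y(l) = √2*√l (Y(l) = √(2*l) = √2*√l)
A(H) = 8*H + 8*√2*√H (A(H) = 8*(H + √2*√H) = 8*H + 8*√2*√H)
A(-7) + (21 - 1)*(-86) = (8*(-7) + 8*√2*√(-7)) + (21 - 1)*(-86) = (-56 + 8*√2*(I*√7)) + 20*(-86) = (-56 + 8*I*√14) - 1720 = -1776 + 8*I*√14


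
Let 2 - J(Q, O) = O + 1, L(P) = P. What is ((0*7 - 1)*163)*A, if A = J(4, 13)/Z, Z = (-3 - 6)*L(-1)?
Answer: 652/3 ≈ 217.33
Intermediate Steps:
J(Q, O) = 1 - O (J(Q, O) = 2 - (O + 1) = 2 - (1 + O) = 2 + (-1 - O) = 1 - O)
Z = 9 (Z = (-3 - 6)*(-1) = -9*(-1) = 9)
A = -4/3 (A = (1 - 1*13)/9 = (1 - 13)*(⅑) = -12*⅑ = -4/3 ≈ -1.3333)
((0*7 - 1)*163)*A = ((0*7 - 1)*163)*(-4/3) = ((0 - 1)*163)*(-4/3) = -1*163*(-4/3) = -163*(-4/3) = 652/3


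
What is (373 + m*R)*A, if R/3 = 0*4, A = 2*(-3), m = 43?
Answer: -2238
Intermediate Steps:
A = -6
R = 0 (R = 3*(0*4) = 3*0 = 0)
(373 + m*R)*A = (373 + 43*0)*(-6) = (373 + 0)*(-6) = 373*(-6) = -2238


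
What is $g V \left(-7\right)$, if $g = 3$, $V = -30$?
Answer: $630$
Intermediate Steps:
$g V \left(-7\right) = 3 \left(-30\right) \left(-7\right) = \left(-90\right) \left(-7\right) = 630$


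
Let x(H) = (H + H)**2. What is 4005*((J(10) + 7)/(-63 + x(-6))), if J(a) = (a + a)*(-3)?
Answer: -23585/9 ≈ -2620.6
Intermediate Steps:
x(H) = 4*H**2 (x(H) = (2*H)**2 = 4*H**2)
J(a) = -6*a (J(a) = (2*a)*(-3) = -6*a)
4005*((J(10) + 7)/(-63 + x(-6))) = 4005*((-6*10 + 7)/(-63 + 4*(-6)**2)) = 4005*((-60 + 7)/(-63 + 4*36)) = 4005*(-53/(-63 + 144)) = 4005*(-53/81) = -23585/9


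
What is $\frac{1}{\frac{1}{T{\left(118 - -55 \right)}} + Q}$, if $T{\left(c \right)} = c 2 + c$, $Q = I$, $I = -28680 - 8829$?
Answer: $- \frac{519}{19467170} \approx -2.666 \cdot 10^{-5}$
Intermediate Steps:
$I = -37509$
$Q = -37509$
$T{\left(c \right)} = 3 c$ ($T{\left(c \right)} = 2 c + c = 3 c$)
$\frac{1}{\frac{1}{T{\left(118 - -55 \right)}} + Q} = \frac{1}{\frac{1}{3 \left(118 - -55\right)} - 37509} = \frac{1}{\frac{1}{3 \left(118 + 55\right)} - 37509} = \frac{1}{\frac{1}{3 \cdot 173} - 37509} = \frac{1}{\frac{1}{519} - 37509} = \frac{1}{- \frac{19467170}{519}} = - \frac{519}{19467170}$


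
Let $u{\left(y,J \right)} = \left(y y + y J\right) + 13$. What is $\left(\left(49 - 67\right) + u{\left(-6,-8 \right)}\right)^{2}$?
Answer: $6241$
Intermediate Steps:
$u{\left(y,J \right)} = 13 + y^{2} + J y$ ($u{\left(y,J \right)} = \left(y^{2} + J y\right) + 13 = 13 + y^{2} + J y$)
$\left(\left(49 - 67\right) + u{\left(-6,-8 \right)}\right)^{2} = \left(\left(49 - 67\right) + \left(13 + \left(-6\right)^{2} - -48\right)\right)^{2} = \left(-18 + \left(13 + 36 + 48\right)\right)^{2} = \left(-18 + 97\right)^{2} = 79^{2} = 6241$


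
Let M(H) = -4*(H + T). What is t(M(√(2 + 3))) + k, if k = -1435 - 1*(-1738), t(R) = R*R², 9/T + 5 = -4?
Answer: 1327 - 512*√5 ≈ 182.13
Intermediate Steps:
T = -1 (T = 9/(-5 - 4) = 9/(-9) = 9*(-⅑) = -1)
M(H) = 4 - 4*H (M(H) = -4*(H - 1) = -4*(-1 + H) = 4 - 4*H)
t(R) = R³
k = 303 (k = -1435 + 1738 = 303)
t(M(√(2 + 3))) + k = (4 - 4*√(2 + 3))³ + 303 = (4 - 4*√5)³ + 303 = 303 + (4 - 4*√5)³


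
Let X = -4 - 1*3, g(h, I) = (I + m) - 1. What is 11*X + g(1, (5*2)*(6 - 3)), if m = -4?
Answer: -52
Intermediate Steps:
g(h, I) = -5 + I (g(h, I) = (I - 4) - 1 = (-4 + I) - 1 = -5 + I)
X = -7 (X = -4 - 3 = -7)
11*X + g(1, (5*2)*(6 - 3)) = 11*(-7) + (-5 + (5*2)*(6 - 3)) = -77 + (-5 + 10*3) = -77 + (-5 + 30) = -77 + 25 = -52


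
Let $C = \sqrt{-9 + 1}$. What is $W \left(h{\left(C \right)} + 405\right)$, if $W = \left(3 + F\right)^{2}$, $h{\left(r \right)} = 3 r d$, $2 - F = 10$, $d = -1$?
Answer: $10125 - 150 i \sqrt{2} \approx 10125.0 - 212.13 i$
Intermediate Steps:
$F = -8$ ($F = 2 - 10 = -8$)
$C = 2 i \sqrt{2}$ ($C = \sqrt{-8} = 2 i \sqrt{2} \approx 2.8284 i$)
$h{\left(r \right)} = - 3 r$ ($h{\left(r \right)} = 3 r \left(-1\right) = - 3 r$)
$W = 25$ ($W = \left(3 - 8\right)^{2} = \left(-5\right)^{2} = 25$)
$W \left(h{\left(C \right)} + 405\right) = 25 \left(- 3 \cdot 2 i \sqrt{2} + 405\right) = 25 \left(- 6 i \sqrt{2} + 405\right) = 25 \left(405 - 6 i \sqrt{2}\right) = 10125 - 150 i \sqrt{2}$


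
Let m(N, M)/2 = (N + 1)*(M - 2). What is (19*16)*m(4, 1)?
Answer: -3040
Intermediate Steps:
m(N, M) = 2*(1 + N)*(-2 + M) (m(N, M) = 2*((N + 1)*(M - 2)) = 2*((1 + N)*(-2 + M)) = 2*(1 + N)*(-2 + M))
(19*16)*m(4, 1) = (19*16)*(-4 - 4*4 + 2*1 + 2*1*4) = 304*(-4 - 16 + 2 + 8) = 304*(-10) = -3040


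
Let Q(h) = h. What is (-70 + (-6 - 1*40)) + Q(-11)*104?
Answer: -1260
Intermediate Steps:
(-70 + (-6 - 1*40)) + Q(-11)*104 = (-70 + (-6 - 1*40)) - 11*104 = (-70 + (-6 - 40)) - 1144 = (-70 - 46) - 1144 = -116 - 1144 = -1260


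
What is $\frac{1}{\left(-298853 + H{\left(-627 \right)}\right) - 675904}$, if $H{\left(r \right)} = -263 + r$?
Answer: $- \frac{1}{975647} \approx -1.025 \cdot 10^{-6}$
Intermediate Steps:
$\frac{1}{\left(-298853 + H{\left(-627 \right)}\right) - 675904} = \frac{1}{\left(-298853 - 890\right) - 675904} = \frac{1}{-299743 - 675904} = \frac{1}{-975647} = - \frac{1}{975647}$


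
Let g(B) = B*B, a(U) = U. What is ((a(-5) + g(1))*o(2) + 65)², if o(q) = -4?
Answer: 6561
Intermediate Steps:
g(B) = B²
((a(-5) + g(1))*o(2) + 65)² = ((-5 + 1²)*(-4) + 65)² = ((-5 + 1)*(-4) + 65)² = (-4*(-4) + 65)² = (16 + 65)² = 81² = 6561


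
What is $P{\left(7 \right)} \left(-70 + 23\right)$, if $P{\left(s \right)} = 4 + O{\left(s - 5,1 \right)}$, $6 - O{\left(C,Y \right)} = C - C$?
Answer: $-470$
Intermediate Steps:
$O{\left(C,Y \right)} = 6$ ($O{\left(C,Y \right)} = 6 - \left(C - C\right) = 6 - 0 = 6 + 0 = 6$)
$P{\left(s \right)} = 10$ ($P{\left(s \right)} = 4 + 6 = 10$)
$P{\left(7 \right)} \left(-70 + 23\right) = 10 \left(-70 + 23\right) = 10 \left(-47\right) = -470$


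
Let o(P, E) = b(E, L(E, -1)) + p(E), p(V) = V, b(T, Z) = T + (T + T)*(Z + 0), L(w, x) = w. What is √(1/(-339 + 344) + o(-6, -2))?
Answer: √105/5 ≈ 2.0494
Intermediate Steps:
b(T, Z) = T + 2*T*Z (b(T, Z) = T + (2*T)*Z = T + 2*T*Z)
o(P, E) = E + E*(1 + 2*E) (o(P, E) = E*(1 + 2*E) + E = E + E*(1 + 2*E))
√(1/(-339 + 344) + o(-6, -2)) = √(1/(-339 + 344) + 2*(-2)*(1 - 2)) = √(1/5 + 2*(-2)*(-1)) = √(⅕ + 4) = √(21/5) = √105/5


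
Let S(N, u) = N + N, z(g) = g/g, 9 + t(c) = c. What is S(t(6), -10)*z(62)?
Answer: -6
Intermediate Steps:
t(c) = -9 + c
z(g) = 1
S(N, u) = 2*N
S(t(6), -10)*z(62) = (2*(-9 + 6))*1 = (2*(-3))*1 = -6*1 = -6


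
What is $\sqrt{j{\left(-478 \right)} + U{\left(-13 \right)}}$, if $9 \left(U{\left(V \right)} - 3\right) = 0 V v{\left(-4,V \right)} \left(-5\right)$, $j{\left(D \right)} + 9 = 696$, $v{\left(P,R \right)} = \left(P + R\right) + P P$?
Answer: $\sqrt{690} \approx 26.268$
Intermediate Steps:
$v{\left(P,R \right)} = P + R + P^{2}$ ($v{\left(P,R \right)} = \left(P + R\right) + P^{2} = P + R + P^{2}$)
$j{\left(D \right)} = 687$ ($j{\left(D \right)} = -9 + 696 = 687$)
$U{\left(V \right)} = 3$ ($U{\left(V \right)} = 3 + \frac{0 V \left(-4 + V + \left(-4\right)^{2}\right) \left(-5\right)}{9} = 3 + \frac{0 \left(-4 + V + 16\right) \left(-5\right)}{9} = 3 + \frac{0 \left(12 + V\right) \left(-5\right)}{9} = 3 + \frac{0 \left(-60 - 5 V\right)}{9} = 3 + \frac{1}{9} \cdot 0 = 3 + 0 = 3$)
$\sqrt{j{\left(-478 \right)} + U{\left(-13 \right)}} = \sqrt{687 + 3} = \sqrt{690}$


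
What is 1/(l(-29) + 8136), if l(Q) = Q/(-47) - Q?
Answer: 47/383784 ≈ 0.00012246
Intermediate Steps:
l(Q) = -48*Q/47 (l(Q) = Q*(-1/47) - Q = -Q/47 - Q = -48*Q/47)
1/(l(-29) + 8136) = 1/(-48/47*(-29) + 8136) = 1/(1392/47 + 8136) = 1/(383784/47) = 47/383784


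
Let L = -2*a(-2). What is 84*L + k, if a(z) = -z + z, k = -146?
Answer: -146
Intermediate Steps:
a(z) = 0
L = 0 (L = -2*0 = 0)
84*L + k = 84*0 - 146 = 0 - 146 = -146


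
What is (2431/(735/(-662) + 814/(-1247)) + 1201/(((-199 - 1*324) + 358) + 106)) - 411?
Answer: -155442908356/85869367 ≈ -1810.2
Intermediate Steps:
(2431/(735/(-662) + 814/(-1247)) + 1201/(((-199 - 1*324) + 358) + 106)) - 411 = (2431/(735*(-1/662) + 814*(-1/1247)) + 1201/(((-199 - 324) + 358) + 106)) - 411 = (2431/(-735/662 - 814/1247) + 1201/((-523 + 358) + 106)) - 411 = (2431/(-1455413/825514) + 1201/(-165 + 106)) - 411 = (2431*(-825514/1455413) + 1201/(-59)) - 411 = (-2006824534/1455413 + 1201*(-1/59)) - 411 = (-2006824534/1455413 - 1201/59) - 411 = -120150598519/85869367 - 411 = -155442908356/85869367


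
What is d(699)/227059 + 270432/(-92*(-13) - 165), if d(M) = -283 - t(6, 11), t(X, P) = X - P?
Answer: 61403732870/234097829 ≈ 262.30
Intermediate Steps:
d(M) = -278 (d(M) = -283 - (6 - 1*11) = -283 - (6 - 11) = -283 - 1*(-5) = -283 + 5 = -278)
d(699)/227059 + 270432/(-92*(-13) - 165) = -278/227059 + 270432/(-92*(-13) - 165) = -278*1/227059 + 270432/(1196 - 165) = -278/227059 + 270432/1031 = 61403732870/234097829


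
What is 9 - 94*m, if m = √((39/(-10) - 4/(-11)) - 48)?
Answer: 9 - 47*I*√623590/55 ≈ 9.0 - 674.82*I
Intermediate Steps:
m = I*√623590/110 (m = √((39*(-⅒) - 4*(-1/11)) - 48) = √((-39/10 + 4/11) - 48) = √(-389/110 - 48) = √(-5669/110) = I*√623590/110 ≈ 7.1789*I)
9 - 94*m = 9 - 47*I*√623590/55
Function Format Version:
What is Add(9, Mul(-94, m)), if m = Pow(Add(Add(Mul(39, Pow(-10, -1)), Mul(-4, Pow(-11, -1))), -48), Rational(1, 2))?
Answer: Add(9, Mul(Rational(-47, 55), I, Pow(623590, Rational(1, 2)))) ≈ Add(9.0000, Mul(-674.82, I))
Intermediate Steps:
m = Mul(Rational(1, 110), I, Pow(623590, Rational(1, 2))) (m = Pow(Add(Add(Mul(39, Rational(-1, 10)), Mul(-4, Rational(-1, 11))), -48), Rational(1, 2)) = Pow(Add(Add(Rational(-39, 10), Rational(4, 11)), -48), Rational(1, 2)) = Pow(Add(Rational(-389, 110), -48), Rational(1, 2)) = Pow(Rational(-5669, 110), Rational(1, 2)) = Mul(Rational(1, 110), I, Pow(623590, Rational(1, 2))) ≈ Mul(7.1789, I))
Add(9, Mul(-94, m)) = Add(9, Mul(-94, Mul(Rational(1, 110), I, Pow(623590, Rational(1, 2))))) = Add(9, Mul(Rational(-47, 55), I, Pow(623590, Rational(1, 2))))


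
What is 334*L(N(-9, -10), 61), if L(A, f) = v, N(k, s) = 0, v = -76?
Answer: -25384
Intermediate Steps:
L(A, f) = -76
334*L(N(-9, -10), 61) = 334*(-76) = -25384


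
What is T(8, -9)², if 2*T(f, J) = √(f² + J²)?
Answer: 145/4 ≈ 36.250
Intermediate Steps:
T(f, J) = √(J² + f²)/2 (T(f, J) = √(f² + J²)/2 = √(J² + f²)/2)
T(8, -9)² = (√((-9)² + 8²)/2)² = (√(81 + 64)/2)² = (√145/2)² = 145/4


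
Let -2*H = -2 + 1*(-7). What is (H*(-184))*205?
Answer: -169740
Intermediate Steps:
H = 9/2 (H = -(-2 + 1*(-7))/2 = -(-2 - 7)/2 = -½*(-9) = 9/2 ≈ 4.5000)
(H*(-184))*205 = ((9/2)*(-184))*205 = -828*205 = -169740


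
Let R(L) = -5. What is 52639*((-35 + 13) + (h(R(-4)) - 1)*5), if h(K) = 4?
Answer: -368473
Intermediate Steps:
52639*((-35 + 13) + (h(R(-4)) - 1)*5) = 52639*((-35 + 13) + (4 - 1)*5) = 52639*(-22 + 3*5) = 52639*(-22 + 15) = 52639*(-7) = -368473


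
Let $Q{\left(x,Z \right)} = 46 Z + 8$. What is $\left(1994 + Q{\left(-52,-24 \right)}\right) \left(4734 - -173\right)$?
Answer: $4406486$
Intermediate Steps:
$Q{\left(x,Z \right)} = 8 + 46 Z$
$\left(1994 + Q{\left(-52,-24 \right)}\right) \left(4734 - -173\right) = \left(1994 + \left(8 + 46 \left(-24\right)\right)\right) \left(4734 - -173\right) = \left(1994 + \left(8 - 1104\right)\right) \left(4734 + \left(-3 + 176\right)\right) = \left(1994 - 1096\right) \left(4734 + 173\right) = 898 \cdot 4907 = 4406486$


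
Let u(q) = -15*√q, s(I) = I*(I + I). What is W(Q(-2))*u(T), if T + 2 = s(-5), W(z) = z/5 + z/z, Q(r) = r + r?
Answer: -12*√3 ≈ -20.785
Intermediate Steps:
Q(r) = 2*r
W(z) = 1 + z/5 (W(z) = z*(⅕) + 1 = z/5 + 1 = 1 + z/5)
s(I) = 2*I² (s(I) = I*(2*I) = 2*I²)
T = 48 (T = -2 + 2*(-5)² = -2 + 2*25 = -2 + 50 = 48)
W(Q(-2))*u(T) = (1 + (2*(-2))/5)*(-60*√3) = (1 + (⅕)*(-4))*(-60*√3) = (1 - ⅘)*(-60*√3) = (-60*√3)/5 = -12*√3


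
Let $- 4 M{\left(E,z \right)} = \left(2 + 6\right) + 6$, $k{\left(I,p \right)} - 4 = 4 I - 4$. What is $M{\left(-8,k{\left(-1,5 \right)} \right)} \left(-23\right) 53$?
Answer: $\frac{8533}{2} \approx 4266.5$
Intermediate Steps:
$k{\left(I,p \right)} = 4 I$ ($k{\left(I,p \right)} = 4 + \left(4 I - 4\right) = 4 + \left(-4 + 4 I\right) = 4 I$)
$M{\left(E,z \right)} = - \frac{7}{2}$ ($M{\left(E,z \right)} = - \frac{\left(2 + 6\right) + 6}{4} = - \frac{8 + 6}{4} = \left(- \frac{1}{4}\right) 14 = - \frac{7}{2}$)
$M{\left(-8,k{\left(-1,5 \right)} \right)} \left(-23\right) 53 = \left(- \frac{7}{2}\right) \left(-23\right) 53 = \frac{161}{2} \cdot 53 = \frac{8533}{2}$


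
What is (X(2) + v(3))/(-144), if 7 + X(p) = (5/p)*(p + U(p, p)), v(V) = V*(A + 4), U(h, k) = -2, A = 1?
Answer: -1/18 ≈ -0.055556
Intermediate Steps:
v(V) = 5*V (v(V) = V*(1 + 4) = V*5 = 5*V)
X(p) = -7 + 5*(-2 + p)/p (X(p) = -7 + (5/p)*(p - 2) = -7 + (5/p)*(-2 + p) = -7 + 5*(-2 + p)/p)
(X(2) + v(3))/(-144) = ((-2 - 10/2) + 5*3)/(-144) = -((-2 - 10*½) + 15)/144 = -((-2 - 5) + 15)/144 = -(-7 + 15)/144 = -1/144*8 = -1/18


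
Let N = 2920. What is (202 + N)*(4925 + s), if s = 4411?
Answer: 29146992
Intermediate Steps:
(202 + N)*(4925 + s) = (202 + 2920)*(4925 + 4411) = 3122*9336 = 29146992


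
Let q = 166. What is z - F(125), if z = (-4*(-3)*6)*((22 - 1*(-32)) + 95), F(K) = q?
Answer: 10562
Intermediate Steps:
F(K) = 166
z = 10728 (z = (12*6)*((22 + 32) + 95) = 72*(54 + 95) = 72*149 = 10728)
z - F(125) = 10728 - 1*166 = 10728 - 166 = 10562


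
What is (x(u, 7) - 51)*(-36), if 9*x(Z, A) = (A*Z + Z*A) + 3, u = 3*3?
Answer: 1320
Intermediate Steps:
u = 9
x(Z, A) = ⅓ + 2*A*Z/9 (x(Z, A) = ((A*Z + Z*A) + 3)/9 = ((A*Z + A*Z) + 3)/9 = (2*A*Z + 3)/9 = (3 + 2*A*Z)/9 = ⅓ + 2*A*Z/9)
(x(u, 7) - 51)*(-36) = ((⅓ + (2/9)*7*9) - 51)*(-36) = ((⅓ + 14) - 51)*(-36) = (43/3 - 51)*(-36) = -110/3*(-36) = 1320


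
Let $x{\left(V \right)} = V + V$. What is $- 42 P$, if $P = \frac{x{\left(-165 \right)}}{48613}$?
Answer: $\frac{13860}{48613} \approx 0.28511$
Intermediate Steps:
$x{\left(V \right)} = 2 V$
$P = - \frac{330}{48613}$ ($P = \frac{2 \left(-165\right)}{48613} = \left(-330\right) \frac{1}{48613} = - \frac{330}{48613} \approx -0.0067883$)
$- 42 P = \left(-42\right) \left(- \frac{330}{48613}\right) = \frac{13860}{48613}$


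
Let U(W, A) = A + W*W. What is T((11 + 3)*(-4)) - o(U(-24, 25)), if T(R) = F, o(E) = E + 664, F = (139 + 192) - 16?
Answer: -950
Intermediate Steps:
U(W, A) = A + W²
F = 315 (F = 331 - 16 = 315)
o(E) = 664 + E
T(R) = 315
T((11 + 3)*(-4)) - o(U(-24, 25)) = 315 - (664 + (25 + (-24)²)) = 315 - (664 + (25 + 576)) = 315 - (664 + 601) = 315 - 1*1265 = 315 - 1265 = -950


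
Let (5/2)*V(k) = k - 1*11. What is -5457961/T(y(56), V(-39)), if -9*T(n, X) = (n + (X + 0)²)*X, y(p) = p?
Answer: -16373883/3040 ≈ -5386.1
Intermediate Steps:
V(k) = -22/5 + 2*k/5 (V(k) = 2*(k - 1*11)/5 = 2*(k - 11)/5 = 2*(-11 + k)/5 = -22/5 + 2*k/5)
T(n, X) = -X*(n + X²)/9 (T(n, X) = -(n + (X + 0)²)*X/9 = -(n + X²)*X/9 = -X*(n + X²)/9)
-5457961/T(y(56), V(-39)) = -5457961*(-9/((56 + (-22/5 + (⅖)*(-39))²)*(-22/5 + (⅖)*(-39)))) = -5457961*(-9/((56 + (-22/5 - 78/5)²)*(-22/5 - 78/5))) = -5457961*9/(20*(56 + (-20)²)) = -5457961*9/(20*(56 + 400)) = -5457961/((-⅑*(-20)*456)) = -5457961/3040/3 = -5457961*3/3040 = -16373883/3040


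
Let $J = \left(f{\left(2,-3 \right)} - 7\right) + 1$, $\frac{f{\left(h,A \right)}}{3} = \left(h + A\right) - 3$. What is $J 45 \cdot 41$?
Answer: $-33210$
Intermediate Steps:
$f{\left(h,A \right)} = -9 + 3 A + 3 h$ ($f{\left(h,A \right)} = 3 \left(\left(h + A\right) - 3\right) = 3 \left(\left(A + h\right) - 3\right) = 3 \left(-3 + A + h\right) = -9 + 3 A + 3 h$)
$J = -18$ ($J = \left(\left(-9 + 3 \left(-3\right) + 3 \cdot 2\right) - 7\right) + 1 = \left(\left(-9 - 9 + 6\right) - 7\right) + 1 = \left(-12 - 7\right) + 1 = -19 + 1 = -18$)
$J 45 \cdot 41 = \left(-18\right) 45 \cdot 41 = \left(-810\right) 41 = -33210$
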